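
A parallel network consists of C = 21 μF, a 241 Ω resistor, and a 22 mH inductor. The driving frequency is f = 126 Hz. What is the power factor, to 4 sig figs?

ω = 2πf = 791.7 rad/s
X_L = ωL = 17.42 Ω
X_C = 1/(ωC) = 60.15 Ω
Parallel: admittances add. Y = 1/R + 1/(jωL) + jωC
Y = (0.004149 − j0.04079) S
|Y| = 0.04100 S → |Z| = 1/|Y| = 24.39 Ω, ∠Z = −∠Y = 84.19°
cos φ = cos(84.19°) = 0.1012

0.1012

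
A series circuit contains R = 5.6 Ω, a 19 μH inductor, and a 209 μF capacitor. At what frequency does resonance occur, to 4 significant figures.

ω₀ = 1/√(LC) = 1/√(1.9e-05 × 0.000209) = 15870 rad/s
f₀ = ω₀/(2π) = 2.526 kHz

2.526 kHz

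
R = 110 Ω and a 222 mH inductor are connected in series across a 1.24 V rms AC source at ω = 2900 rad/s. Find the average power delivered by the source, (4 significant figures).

396.5 μW

X_L = ωL = 643.8 Ω
Z = 110.0 + j643.8 Ω
|Z| = √(110.0² + 643.8²) = 653.1 Ω
∠Z = arctan(643.8/110.0) = 80.30°
I = V/|Z| = 1.899 mA
P = VI cos φ = 1.24 × 0.001899 × cos(80.30°) = 396.5 μW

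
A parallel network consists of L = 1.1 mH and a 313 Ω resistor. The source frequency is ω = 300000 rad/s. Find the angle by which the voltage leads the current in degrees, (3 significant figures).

43.5°

X_L = ωL = 330 Ω
Parallel: admittances add. Y = 1/R + 1/(jωL)
Y = (0.00319 − j0.00303) S
|Y| = 0.00440 S → |Z| = 1/|Y| = 227 Ω, ∠Z = −∠Y = 43.5°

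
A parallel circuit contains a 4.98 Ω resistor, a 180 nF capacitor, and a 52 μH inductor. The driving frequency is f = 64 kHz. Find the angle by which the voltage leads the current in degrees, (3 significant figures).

-6.97°

ω = 2πf = 402100 rad/s
X_L = ωL = 20.9 Ω
X_C = 1/(ωC) = 13.8 Ω
Parallel: admittances add. Y = 1/R + 1/(jωL) + jωC
Y = (0.201 + j0.0246) S
|Y| = 0.202 S → |Z| = 1/|Y| = 4.94 Ω, ∠Z = −∠Y = -6.97°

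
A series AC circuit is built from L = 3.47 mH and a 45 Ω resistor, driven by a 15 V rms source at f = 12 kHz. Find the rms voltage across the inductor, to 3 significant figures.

ω = 2πf = 75400 rad/s
X_L = ωL = 262 Ω
Z = 45.0 + j262 Ω
|Z| = √(45.0² + 262²) = 265 Ω
I = V/|Z| = 56.5 mA
V_L = I·|Z_L| = 0.0565 × 262 = 14.8 V

14.8 V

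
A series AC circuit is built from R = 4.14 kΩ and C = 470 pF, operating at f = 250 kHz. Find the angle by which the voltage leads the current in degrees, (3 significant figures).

ω = 2πf = 1.571e+06 rad/s
X_C = 1/(ωC) = 1350 Ω
Z = 4140 − j1350 Ω
|Z| = √(4140² + 1350²) = 4360 Ω
∠Z = arctan(-1350/4140) = -18.1°

-18.1°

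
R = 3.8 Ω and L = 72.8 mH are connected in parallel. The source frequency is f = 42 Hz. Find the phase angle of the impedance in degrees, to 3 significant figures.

ω = 2πf = 263.9 rad/s
X_L = ωL = 19.2 Ω
Parallel: admittances add. Y = 1/R + 1/(jωL)
Y = (0.263 − j0.0521) S
|Y| = 0.268 S → |Z| = 1/|Y| = 3.73 Ω, ∠Z = −∠Y = 11.2°

11.2°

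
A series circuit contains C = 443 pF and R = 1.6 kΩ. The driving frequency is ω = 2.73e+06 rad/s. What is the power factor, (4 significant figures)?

0.8884

X_C = 1/(ωC) = 826.9 Ω
Z = 1600 − j826.9 Ω
|Z| = √(1600² + 826.9²) = 1801 Ω
∠Z = arctan(-826.9/1600) = -27.33°
cos φ = cos(-27.33°) = 0.8884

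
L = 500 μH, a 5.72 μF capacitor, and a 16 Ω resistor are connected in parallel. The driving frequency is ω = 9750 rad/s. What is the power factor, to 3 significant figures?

X_L = ωL = 4.88 Ω
X_C = 1/(ωC) = 17.9 Ω
Parallel: admittances add. Y = 1/R + 1/(jωL) + jωC
Y = (0.0625 − j0.149) S
|Y| = 0.162 S → |Z| = 1/|Y| = 6.18 Ω, ∠Z = −∠Y = 67.3°
cos φ = cos(67.3°) = 0.386

0.386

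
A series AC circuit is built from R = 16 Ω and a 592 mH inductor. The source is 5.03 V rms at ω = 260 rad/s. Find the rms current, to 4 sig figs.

32.50 mA

X_L = ωL = 153.9 Ω
Z = 16.00 + j153.9 Ω
|Z| = √(16.00² + 153.9²) = 154.7 Ω
I = V/|Z| = 5.03/154.7 = 32.50 mA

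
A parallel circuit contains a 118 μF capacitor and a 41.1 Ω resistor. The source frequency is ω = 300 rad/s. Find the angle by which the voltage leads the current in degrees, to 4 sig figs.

X_C = 1/(ωC) = 28.25 Ω
Parallel: admittances add. Y = 1/R + jωC
Y = (0.02433 + j0.03540) S
|Y| = 0.04296 S → |Z| = 1/|Y| = 23.28 Ω, ∠Z = −∠Y = -55.50°

-55.50°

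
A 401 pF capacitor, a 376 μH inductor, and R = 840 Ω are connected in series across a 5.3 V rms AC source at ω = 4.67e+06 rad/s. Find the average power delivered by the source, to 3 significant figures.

10.7 mW

X_L = ωL = 1760 Ω
X_C = 1/(ωC) = 534 Ω
Net reactance X = X_L − X_C = 1220 Ω
Z = 840 + j1220 Ω
|Z| = √(840² + 1220²) = 1480 Ω
∠Z = arctan(1220/840) = 55.5°
I = V/|Z| = 3.57 mA
P = VI cos φ = 5.3 × 0.00357 × cos(55.5°) = 10.7 mW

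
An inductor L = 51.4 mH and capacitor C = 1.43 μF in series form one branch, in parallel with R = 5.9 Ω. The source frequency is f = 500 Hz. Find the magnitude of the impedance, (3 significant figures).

5.87 Ω

ω = 2πf = 3142 rad/s
X_L = ωL = 161 Ω
X_C = 1/(ωC) = 223 Ω
Branch 1: Z₁ = R = 5.90 Ω
Branch 2 (series LC): Z₂ = j(X_L − X_C) = −j61.1 Ω
Parallel: Z = Z₁Z₂/(Z₁+Z₂), |Z| = 5.87 Ω, ∠Z = -5.51°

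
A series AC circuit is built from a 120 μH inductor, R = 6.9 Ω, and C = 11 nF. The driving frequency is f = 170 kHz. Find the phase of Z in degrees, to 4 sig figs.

80.90°

ω = 2πf = 1.068e+06 rad/s
X_L = ωL = 128.2 Ω
X_C = 1/(ωC) = 85.11 Ω
Net reactance X = X_L − X_C = 43.07 Ω
Z = 6.900 + j43.07 Ω
|Z| = √(6.900² + 43.07²) = 43.62 Ω
∠Z = arctan(43.07/6.900) = 80.90°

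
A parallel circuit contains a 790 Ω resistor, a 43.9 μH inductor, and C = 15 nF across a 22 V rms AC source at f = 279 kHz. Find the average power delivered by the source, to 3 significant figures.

613 mW

ω = 2πf = 1.753e+06 rad/s
X_L = ωL = 77.0 Ω
X_C = 1/(ωC) = 38.0 Ω
Parallel: admittances add. Y = 1/R + 1/(jωL) + jωC
Y = (0.00127 + j0.0133) S
|Y| = 0.0134 S → |Z| = 1/|Y| = 74.8 Ω, ∠Z = −∠Y = -84.6°
I = V/|Z| = 294 mA
P = VI cos φ = 22 × 0.294 × cos(-84.6°) = 613 mW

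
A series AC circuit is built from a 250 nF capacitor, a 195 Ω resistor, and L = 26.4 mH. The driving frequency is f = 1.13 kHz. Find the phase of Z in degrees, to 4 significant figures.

-62.58°

ω = 2πf = 7100 rad/s
X_L = ωL = 187.4 Ω
X_C = 1/(ωC) = 563.4 Ω
Net reactance X = X_L − X_C = -375.9 Ω
Z = 195.0 − j375.9 Ω
|Z| = √(195.0² + 375.9²) = 423.5 Ω
∠Z = arctan(-375.9/195.0) = -62.58°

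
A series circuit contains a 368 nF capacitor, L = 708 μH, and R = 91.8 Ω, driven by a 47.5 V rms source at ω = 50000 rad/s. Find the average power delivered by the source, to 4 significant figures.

23.57 W

X_L = ωL = 35.40 Ω
X_C = 1/(ωC) = 54.35 Ω
Net reactance X = X_L − X_C = -18.95 Ω
Z = 91.80 − j18.95 Ω
|Z| = √(91.80² + 18.95²) = 93.74 Ω
∠Z = arctan(-18.95/91.80) = -11.66°
I = V/|Z| = 506.7 mA
P = VI cos φ = 47.5 × 0.5067 × cos(-11.66°) = 23.57 W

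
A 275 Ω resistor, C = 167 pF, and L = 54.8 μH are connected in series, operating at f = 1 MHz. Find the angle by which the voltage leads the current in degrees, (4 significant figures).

-65.69°

ω = 2πf = 6.283e+06 rad/s
X_L = ωL = 344.3 Ω
X_C = 1/(ωC) = 953.0 Ω
Net reactance X = X_L − X_C = -608.7 Ω
Z = 275.0 − j608.7 Ω
|Z| = √(275.0² + 608.7²) = 667.9 Ω
∠Z = arctan(-608.7/275.0) = -65.69°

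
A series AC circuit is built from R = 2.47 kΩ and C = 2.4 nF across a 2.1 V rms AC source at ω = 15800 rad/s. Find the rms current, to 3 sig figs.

X_C = 1/(ωC) = 26400 Ω
Z = 2470 − j26400 Ω
|Z| = √(2470² + 26400²) = 26500 Ω
I = V/|Z| = 2.1/26500 = 79.3 μA

79.3 μA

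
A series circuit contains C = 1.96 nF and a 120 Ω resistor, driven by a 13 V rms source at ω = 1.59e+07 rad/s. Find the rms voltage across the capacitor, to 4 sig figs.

X_C = 1/(ωC) = 32.09 Ω
Z = 120.0 − j32.09 Ω
|Z| = √(120.0² + 32.09²) = 124.2 Ω
I = V/|Z| = 104.7 mA
V_C = I·|Z_C| = 0.1047 × 32.09 = 3.358 V

3.358 V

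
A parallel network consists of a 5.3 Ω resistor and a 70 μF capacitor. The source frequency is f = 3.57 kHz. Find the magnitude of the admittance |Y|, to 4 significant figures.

ω = 2πf = 22430 rad/s
X_C = 1/(ωC) = 0.6369 Ω
Parallel: admittances add. Y = 1/R + jωC
Y = (0.1887 + j1.570) S
|Y| = 1.581 S → |Z| = 1/|Y| = 0.6323 Ω, ∠Z = −∠Y = -83.15°

1.581 S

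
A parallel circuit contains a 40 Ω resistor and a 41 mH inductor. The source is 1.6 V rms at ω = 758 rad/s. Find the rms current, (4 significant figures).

X_L = ωL = 31.08 Ω
Parallel: admittances add. Y = 1/R + 1/(jωL)
Y = (0.02500 − j0.03218) S
|Y| = 0.04075 S → |Z| = 1/|Y| = 24.54 Ω, ∠Z = −∠Y = 52.15°
I = V/|Z| = 1.6/24.54 = 65.20 mA

65.20 mA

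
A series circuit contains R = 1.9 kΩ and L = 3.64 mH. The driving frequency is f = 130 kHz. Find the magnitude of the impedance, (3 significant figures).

ω = 2πf = 816800 rad/s
X_L = ωL = 2970 Ω
Z = 1900 + j2970 Ω
|Z| = √(1900² + 2970²) = 3530 Ω

3530 Ω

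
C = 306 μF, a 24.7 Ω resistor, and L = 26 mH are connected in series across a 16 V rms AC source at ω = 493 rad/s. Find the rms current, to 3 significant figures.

X_L = ωL = 12.8 Ω
X_C = 1/(ωC) = 6.63 Ω
Net reactance X = X_L − X_C = 6.19 Ω
Z = 24.7 + j6.19 Ω
|Z| = √(24.7² + 6.19²) = 25.5 Ω
I = V/|Z| = 16/25.5 = 628 mA

628 mA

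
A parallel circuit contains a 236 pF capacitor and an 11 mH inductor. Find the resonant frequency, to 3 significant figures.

98.8 kHz

ω₀ = 1/√(LC) = 1/√(0.011 × 2.36e-10) = 620700 rad/s
f₀ = ω₀/(2π) = 98.8 kHz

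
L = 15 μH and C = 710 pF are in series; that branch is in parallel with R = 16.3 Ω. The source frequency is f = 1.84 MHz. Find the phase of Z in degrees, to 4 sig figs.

17.53°

ω = 2πf = 1.156e+07 rad/s
X_L = ωL = 173.4 Ω
X_C = 1/(ωC) = 121.8 Ω
Branch 1: Z₁ = R = 16.30 Ω
Branch 2 (series LC): Z₂ = j(X_L − X_C) = j51.59 Ω
Parallel: Z = Z₁Z₂/(Z₁+Z₂), |Z| = 15.54 Ω, ∠Z = 17.53°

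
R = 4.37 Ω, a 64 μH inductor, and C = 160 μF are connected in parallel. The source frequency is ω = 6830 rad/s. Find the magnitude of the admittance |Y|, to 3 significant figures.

X_L = ωL = 0.437 Ω
X_C = 1/(ωC) = 0.915 Ω
Parallel: admittances add. Y = 1/R + 1/(jωL) + jωC
Y = (0.229 − j1.19) S
|Y| = 1.22 S → |Z| = 1/|Y| = 0.822 Ω, ∠Z = −∠Y = 79.2°

1.22 S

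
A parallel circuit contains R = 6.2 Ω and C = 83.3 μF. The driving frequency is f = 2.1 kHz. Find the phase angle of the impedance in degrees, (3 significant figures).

-81.7°

ω = 2πf = 13190 rad/s
X_C = 1/(ωC) = 0.910 Ω
Parallel: admittances add. Y = 1/R + jωC
Y = (0.161 + j1.10) S
|Y| = 1.11 S → |Z| = 1/|Y| = 0.900 Ω, ∠Z = −∠Y = -81.7°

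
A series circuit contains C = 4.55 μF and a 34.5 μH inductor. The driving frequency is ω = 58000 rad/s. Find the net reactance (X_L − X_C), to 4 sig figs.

X_L = ωL = 2.001 Ω
X_C = 1/(ωC) = 3.789 Ω
X = 2.001 − 3.789 = -1.788 Ω

-1.788 Ω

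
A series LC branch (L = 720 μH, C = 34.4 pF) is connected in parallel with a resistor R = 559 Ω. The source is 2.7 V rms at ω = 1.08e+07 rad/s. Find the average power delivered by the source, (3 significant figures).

X_L = ωL = 7780 Ω
X_C = 1/(ωC) = 2690 Ω
Branch 1: Z₁ = R = 559 Ω
Branch 2 (series LC): Z₂ = j(X_L − X_C) = j5080 Ω
Parallel: Z = Z₁Z₂/(Z₁+Z₂), |Z| = 556 Ω, ∠Z = 6.27°
I = V/|Z| = 4.86 mA
P = VI cos φ = 2.7 × 0.00486 × cos(6.27°) = 13.0 mW

13.0 mW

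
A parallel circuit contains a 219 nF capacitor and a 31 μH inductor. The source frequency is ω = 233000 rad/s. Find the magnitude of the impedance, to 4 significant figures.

X_L = ωL = 7.223 Ω
X_C = 1/(ωC) = 19.60 Ω
Parallel: admittances add. Y = 1/(jωL) + jωC
Y = (0 − j0.08742) S
|Y| = 0.08742 S → |Z| = 1/|Y| = 11.44 Ω, ∠Z = −∠Y = 90.00°

11.44 Ω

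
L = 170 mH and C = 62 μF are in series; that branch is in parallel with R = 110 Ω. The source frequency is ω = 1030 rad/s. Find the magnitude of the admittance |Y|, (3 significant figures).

11.0 mS

X_L = ωL = 175 Ω
X_C = 1/(ωC) = 15.7 Ω
Branch 1: Z₁ = R = 110 Ω
Branch 2 (series LC): Z₂ = j(X_L − X_C) = j159 Ω
Parallel: Z = Z₁Z₂/(Z₁+Z₂), |Z| = 90.5 Ω, ∠Z = 34.6°
|Y| = 1/|Z| = 11.0 mS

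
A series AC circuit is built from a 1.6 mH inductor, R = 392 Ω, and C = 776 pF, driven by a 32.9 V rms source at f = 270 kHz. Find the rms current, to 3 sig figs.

16.5 mA

ω = 2πf = 1.696e+06 rad/s
X_L = ωL = 2710 Ω
X_C = 1/(ωC) = 760 Ω
Net reactance X = X_L − X_C = 1950 Ω
Z = 392 + j1950 Ω
|Z| = √(392² + 1950²) = 1990 Ω
I = V/|Z| = 32.9/1990 = 16.5 mA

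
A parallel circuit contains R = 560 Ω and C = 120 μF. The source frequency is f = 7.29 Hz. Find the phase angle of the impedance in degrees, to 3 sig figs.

-72.0°

ω = 2πf = 45.80 rad/s
X_C = 1/(ωC) = 182 Ω
Parallel: admittances add. Y = 1/R + jωC
Y = (0.00179 + j0.00550) S
|Y| = 0.00578 S → |Z| = 1/|Y| = 173 Ω, ∠Z = −∠Y = -72.0°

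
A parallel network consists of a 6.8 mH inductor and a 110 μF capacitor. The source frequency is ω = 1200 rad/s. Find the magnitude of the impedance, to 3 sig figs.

106 Ω

X_L = ωL = 8.16 Ω
X_C = 1/(ωC) = 7.58 Ω
Parallel: admittances add. Y = 1/(jωL) + jωC
Y = (0 + j0.00945) S
|Y| = 0.00945 S → |Z| = 1/|Y| = 106 Ω, ∠Z = −∠Y = -90.0°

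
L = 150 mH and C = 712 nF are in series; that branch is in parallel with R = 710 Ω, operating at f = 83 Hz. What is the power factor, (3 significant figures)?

0.965

ω = 2πf = 521.5 rad/s
X_L = ωL = 78.2 Ω
X_C = 1/(ωC) = 2690 Ω
Branch 1: Z₁ = R = 710 Ω
Branch 2 (series LC): Z₂ = j(X_L − X_C) = −j2610 Ω
Parallel: Z = Z₁Z₂/(Z₁+Z₂), |Z| = 685 Ω, ∠Z = -15.2°
cos φ = cos(-15.2°) = 0.965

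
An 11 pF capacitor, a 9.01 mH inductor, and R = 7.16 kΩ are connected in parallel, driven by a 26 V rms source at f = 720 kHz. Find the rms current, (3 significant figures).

ω = 2πf = 4.524e+06 rad/s
X_L = ωL = 40800 Ω
X_C = 1/(ωC) = 20100 Ω
Parallel: admittances add. Y = 1/R + 1/(jωL) + jωC
Y = (0.000140 + j2.52e-05) S
|Y| = 0.000142 S → |Z| = 1/|Y| = 7050 Ω, ∠Z = −∠Y = -10.2°
I = V/|Z| = 26/7050 = 3.69 mA

3.69 mA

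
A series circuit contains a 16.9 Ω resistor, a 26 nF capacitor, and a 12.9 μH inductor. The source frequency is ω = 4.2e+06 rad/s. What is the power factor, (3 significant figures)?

X_L = ωL = 54.2 Ω
X_C = 1/(ωC) = 9.16 Ω
Net reactance X = X_L − X_C = 45.0 Ω
Z = 16.9 + j45.0 Ω
|Z| = √(16.9² + 45.0²) = 48.1 Ω
∠Z = arctan(45.0/16.9) = 69.4°
cos φ = cos(69.4°) = 0.351

0.351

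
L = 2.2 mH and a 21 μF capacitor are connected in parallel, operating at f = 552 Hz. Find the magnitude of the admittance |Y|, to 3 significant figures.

58.2 mS

ω = 2πf = 3468 rad/s
X_L = ωL = 7.63 Ω
X_C = 1/(ωC) = 13.7 Ω
Parallel: admittances add. Y = 1/(jωL) + jωC
Y = (0 − j0.0582) S
|Y| = 0.0582 S → |Z| = 1/|Y| = 17.2 Ω, ∠Z = −∠Y = 90.0°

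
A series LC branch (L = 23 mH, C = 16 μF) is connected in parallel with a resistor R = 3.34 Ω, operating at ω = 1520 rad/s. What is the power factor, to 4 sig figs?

0.8790

X_L = ωL = 34.96 Ω
X_C = 1/(ωC) = 41.12 Ω
Branch 1: Z₁ = R = 3.340 Ω
Branch 2 (series LC): Z₂ = j(X_L − X_C) = −j6.158 Ω
Parallel: Z = Z₁Z₂/(Z₁+Z₂), |Z| = 2.936 Ω, ∠Z = -28.47°
cos φ = cos(-28.47°) = 0.8790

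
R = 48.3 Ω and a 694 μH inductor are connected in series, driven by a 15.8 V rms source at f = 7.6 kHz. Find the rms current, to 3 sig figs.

ω = 2πf = 47750 rad/s
X_L = ωL = 33.1 Ω
Z = 48.3 + j33.1 Ω
|Z| = √(48.3² + 33.1²) = 58.6 Ω
I = V/|Z| = 15.8/58.6 = 270 mA

270 mA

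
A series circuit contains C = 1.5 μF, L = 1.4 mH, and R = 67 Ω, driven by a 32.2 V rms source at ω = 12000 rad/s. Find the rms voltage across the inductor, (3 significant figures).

6.99 V

X_L = ωL = 16.8 Ω
X_C = 1/(ωC) = 55.6 Ω
Net reactance X = X_L − X_C = -38.8 Ω
Z = 67.0 − j38.8 Ω
|Z| = √(67.0² + 38.8²) = 77.4 Ω
I = V/|Z| = 416 mA
V_L = I·|Z_L| = 0.416 × 16.8 = 6.99 V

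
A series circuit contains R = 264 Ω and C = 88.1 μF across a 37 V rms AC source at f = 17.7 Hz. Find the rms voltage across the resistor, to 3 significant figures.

34.5 V

ω = 2πf = 111.2 rad/s
X_C = 1/(ωC) = 102 Ω
Z = 264 − j102 Ω
|Z| = √(264² + 102²) = 283 Ω
I = V/|Z| = 131 mA
V_R = I·|Z_R| = 0.131 × 264 = 34.5 V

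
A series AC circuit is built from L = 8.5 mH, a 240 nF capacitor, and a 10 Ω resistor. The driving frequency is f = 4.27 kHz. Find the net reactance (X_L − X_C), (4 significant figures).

ω = 2πf = 26830 rad/s
X_L = ωL = 228.0 Ω
X_C = 1/(ωC) = 155.3 Ω
X = 228.0 − 155.3 = 72.74 Ω

72.74 Ω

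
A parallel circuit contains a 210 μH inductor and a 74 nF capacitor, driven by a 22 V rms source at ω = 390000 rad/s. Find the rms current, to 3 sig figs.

X_L = ωL = 81.9 Ω
X_C = 1/(ωC) = 34.7 Ω
Parallel: admittances add. Y = 1/(jωL) + jωC
Y = (0 + j0.0166) S
|Y| = 0.0166 S → |Z| = 1/|Y| = 60.1 Ω, ∠Z = −∠Y = -90.0°
I = V/|Z| = 22/60.1 = 366 mA

366 mA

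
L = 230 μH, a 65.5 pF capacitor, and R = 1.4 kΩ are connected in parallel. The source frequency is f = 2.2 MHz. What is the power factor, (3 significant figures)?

ω = 2πf = 1.382e+07 rad/s
X_L = ωL = 3180 Ω
X_C = 1/(ωC) = 1100 Ω
Parallel: admittances add. Y = 1/R + 1/(jωL) + jωC
Y = (0.000714 + j0.000591) S
|Y| = 0.000927 S → |Z| = 1/|Y| = 1080 Ω, ∠Z = −∠Y = -39.6°
cos φ = cos(-39.6°) = 0.771

0.771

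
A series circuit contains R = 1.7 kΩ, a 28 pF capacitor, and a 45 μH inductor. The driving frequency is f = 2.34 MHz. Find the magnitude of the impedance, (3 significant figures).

2450 Ω

ω = 2πf = 1.47e+07 rad/s
X_L = ωL = 662 Ω
X_C = 1/(ωC) = 2430 Ω
Net reactance X = X_L − X_C = -1770 Ω
Z = 1700 − j1770 Ω
|Z| = √(1700² + 1770²) = 2450 Ω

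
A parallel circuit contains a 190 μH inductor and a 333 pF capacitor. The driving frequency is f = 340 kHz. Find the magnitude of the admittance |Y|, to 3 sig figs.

1.75 mS

ω = 2πf = 2.136e+06 rad/s
X_L = ωL = 406 Ω
X_C = 1/(ωC) = 1410 Ω
Parallel: admittances add. Y = 1/(jωL) + jωC
Y = (0 − j0.00175) S
|Y| = 0.00175 S → |Z| = 1/|Y| = 571 Ω, ∠Z = −∠Y = 90.0°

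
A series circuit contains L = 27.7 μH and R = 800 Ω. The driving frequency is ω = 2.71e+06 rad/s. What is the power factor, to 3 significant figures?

0.996

X_L = ωL = 75.1 Ω
Z = 800 + j75.1 Ω
|Z| = √(800² + 75.1²) = 804 Ω
∠Z = arctan(75.1/800) = 5.36°
cos φ = cos(5.36°) = 0.996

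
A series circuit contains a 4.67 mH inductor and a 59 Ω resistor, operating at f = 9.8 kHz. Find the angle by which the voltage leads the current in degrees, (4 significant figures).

ω = 2πf = 61580 rad/s
X_L = ωL = 287.6 Ω
Z = 59.00 + j287.6 Ω
|Z| = √(59.00² + 287.6²) = 293.5 Ω
∠Z = arctan(287.6/59.00) = 78.41°

78.41°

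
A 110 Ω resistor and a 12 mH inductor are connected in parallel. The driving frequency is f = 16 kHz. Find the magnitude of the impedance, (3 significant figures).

110 Ω

ω = 2πf = 100500 rad/s
X_L = ωL = 1210 Ω
Parallel: admittances add. Y = 1/R + 1/(jωL)
Y = (0.00909 − j0.000829) S
|Y| = 0.00913 S → |Z| = 1/|Y| = 110 Ω, ∠Z = −∠Y = 5.21°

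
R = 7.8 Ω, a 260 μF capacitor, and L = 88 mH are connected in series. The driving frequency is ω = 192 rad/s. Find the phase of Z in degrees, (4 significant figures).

-21.90°

X_L = ωL = 16.90 Ω
X_C = 1/(ωC) = 20.03 Ω
Net reactance X = X_L − X_C = -3.136 Ω
Z = 7.800 − j3.136 Ω
|Z| = √(7.800² + 3.136²) = 8.407 Ω
∠Z = arctan(-3.136/7.800) = -21.90°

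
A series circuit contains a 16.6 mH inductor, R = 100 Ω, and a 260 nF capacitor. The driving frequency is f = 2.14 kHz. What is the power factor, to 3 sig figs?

0.847

ω = 2πf = 13450 rad/s
X_L = ωL = 223 Ω
X_C = 1/(ωC) = 286 Ω
Net reactance X = X_L − X_C = -62.8 Ω
Z = 100 − j62.8 Ω
|Z| = √(100² + 62.8²) = 118 Ω
∠Z = arctan(-62.8/100) = -32.1°
cos φ = cos(-32.1°) = 0.847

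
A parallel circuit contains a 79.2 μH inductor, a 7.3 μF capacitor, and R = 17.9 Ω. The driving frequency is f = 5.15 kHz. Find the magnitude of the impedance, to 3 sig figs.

ω = 2πf = 32360 rad/s
X_L = ωL = 2.56 Ω
X_C = 1/(ωC) = 4.23 Ω
Parallel: admittances add. Y = 1/R + 1/(jωL) + jωC
Y = (0.0559 − j0.154) S
|Y| = 0.164 S → |Z| = 1/|Y| = 6.10 Ω, ∠Z = −∠Y = 70.1°

6.10 Ω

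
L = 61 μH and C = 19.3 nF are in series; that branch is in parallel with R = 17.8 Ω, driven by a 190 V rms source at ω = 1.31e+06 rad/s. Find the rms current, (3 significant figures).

X_L = ωL = 79.9 Ω
X_C = 1/(ωC) = 39.6 Ω
Branch 1: Z₁ = R = 17.8 Ω
Branch 2 (series LC): Z₂ = j(X_L − X_C) = j40.4 Ω
Parallel: Z = Z₁Z₂/(Z₁+Z₂), |Z| = 16.3 Ω, ∠Z = 23.8°
I = V/|Z| = 190/16.3 = 11.7 A

11.7 A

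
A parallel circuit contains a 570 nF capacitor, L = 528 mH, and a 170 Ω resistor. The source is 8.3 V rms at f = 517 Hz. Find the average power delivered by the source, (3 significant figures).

405 mW

ω = 2πf = 3248 rad/s
X_L = ωL = 1720 Ω
X_C = 1/(ωC) = 540 Ω
Parallel: admittances add. Y = 1/R + 1/(jωL) + jωC
Y = (0.00588 + j0.00127) S
|Y| = 0.00602 S → |Z| = 1/|Y| = 166 Ω, ∠Z = −∠Y = -12.2°
I = V/|Z| = 49.9 mA
P = VI cos φ = 8.3 × 0.0499 × cos(-12.2°) = 405 mW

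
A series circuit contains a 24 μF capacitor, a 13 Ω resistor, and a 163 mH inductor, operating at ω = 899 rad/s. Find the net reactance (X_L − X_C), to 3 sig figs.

X_L = ωL = 147 Ω
X_C = 1/(ωC) = 46.3 Ω
X = 147 − 46.3 = 100 Ω

100 Ω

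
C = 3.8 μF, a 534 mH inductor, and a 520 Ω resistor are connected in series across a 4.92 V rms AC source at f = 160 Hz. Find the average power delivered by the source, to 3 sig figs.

36.4 mW

ω = 2πf = 1005 rad/s
X_L = ωL = 537 Ω
X_C = 1/(ωC) = 262 Ω
Net reactance X = X_L − X_C = 275 Ω
Z = 520 + j275 Ω
|Z| = √(520² + 275²) = 588 Ω
∠Z = arctan(275/520) = 27.9°
I = V/|Z| = 8.36 mA
P = VI cos φ = 4.92 × 0.00836 × cos(27.9°) = 36.4 mW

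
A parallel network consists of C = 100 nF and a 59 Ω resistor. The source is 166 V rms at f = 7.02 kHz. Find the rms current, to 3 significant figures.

ω = 2πf = 44110 rad/s
X_C = 1/(ωC) = 227 Ω
Parallel: admittances add. Y = 1/R + jωC
Y = (0.0169 + j0.00441) S
|Y| = 0.0175 S → |Z| = 1/|Y| = 57.1 Ω, ∠Z = −∠Y = -14.6°
I = V/|Z| = 166/57.1 = 2.91 A

2.91 A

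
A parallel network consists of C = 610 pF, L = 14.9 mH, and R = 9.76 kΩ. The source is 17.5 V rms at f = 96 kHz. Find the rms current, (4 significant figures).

ω = 2πf = 603200 rad/s
X_L = ωL = 8987 Ω
X_C = 1/(ωC) = 2718 Ω
Parallel: admittances add. Y = 1/R + 1/(jωL) + jωC
Y = (0.0001025 + j0.0002567) S
|Y| = 0.0002764 S → |Z| = 1/|Y| = 3618 Ω, ∠Z = −∠Y = -68.24°
I = V/|Z| = 17.5/3618 = 4.836 mA

4.836 mA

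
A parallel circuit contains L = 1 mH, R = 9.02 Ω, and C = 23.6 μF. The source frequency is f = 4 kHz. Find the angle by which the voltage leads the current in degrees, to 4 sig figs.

ω = 2πf = 25130 rad/s
X_L = ωL = 25.13 Ω
X_C = 1/(ωC) = 1.686 Ω
Parallel: admittances add. Y = 1/R + 1/(jωL) + jωC
Y = (0.1109 + j0.5533) S
|Y| = 0.5643 S → |Z| = 1/|Y| = 1.772 Ω, ∠Z = −∠Y = -78.67°

-78.67°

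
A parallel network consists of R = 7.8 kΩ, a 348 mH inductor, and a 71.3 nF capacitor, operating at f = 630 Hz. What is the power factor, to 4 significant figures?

0.2776

ω = 2πf = 3958 rad/s
X_L = ωL = 1378 Ω
X_C = 1/(ωC) = 3543 Ω
Parallel: admittances add. Y = 1/R + 1/(jωL) + jωC
Y = (0.0001282 − j0.0004437) S
|Y| = 0.0004619 S → |Z| = 1/|Y| = 2165 Ω, ∠Z = −∠Y = 73.88°
cos φ = cos(73.88°) = 0.2776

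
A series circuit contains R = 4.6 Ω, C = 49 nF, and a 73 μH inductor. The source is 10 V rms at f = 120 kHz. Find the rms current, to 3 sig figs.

353 mA

ω = 2πf = 754000 rad/s
X_L = ωL = 55.0 Ω
X_C = 1/(ωC) = 27.1 Ω
Net reactance X = X_L − X_C = 28.0 Ω
Z = 4.60 + j28.0 Ω
|Z| = √(4.60² + 28.0²) = 28.3 Ω
I = V/|Z| = 10/28.3 = 353 mA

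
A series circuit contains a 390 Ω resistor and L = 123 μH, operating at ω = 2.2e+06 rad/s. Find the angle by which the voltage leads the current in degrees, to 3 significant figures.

34.8°

X_L = ωL = 271 Ω
Z = 390 + j271 Ω
|Z| = √(390² + 271²) = 475 Ω
∠Z = arctan(271/390) = 34.8°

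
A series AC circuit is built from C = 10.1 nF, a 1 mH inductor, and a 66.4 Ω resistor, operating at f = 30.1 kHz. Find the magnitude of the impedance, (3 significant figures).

ω = 2πf = 189100 rad/s
X_L = ωL = 189 Ω
X_C = 1/(ωC) = 524 Ω
Net reactance X = X_L − X_C = -334 Ω
Z = 66.4 − j334 Ω
|Z| = √(66.4² + 334²) = 341 Ω

341 Ω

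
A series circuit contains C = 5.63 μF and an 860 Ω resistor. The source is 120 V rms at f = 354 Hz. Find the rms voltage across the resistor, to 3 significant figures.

ω = 2πf = 2224 rad/s
X_C = 1/(ωC) = 79.9 Ω
Z = 860 − j79.9 Ω
|Z| = √(860² + 79.9²) = 864 Ω
I = V/|Z| = 139 mA
V_R = I·|Z_R| = 0.139 × 860 = 119 V

119 V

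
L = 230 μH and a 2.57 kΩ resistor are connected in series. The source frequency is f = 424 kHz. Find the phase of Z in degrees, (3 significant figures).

ω = 2πf = 2.664e+06 rad/s
X_L = ωL = 613 Ω
Z = 2570 + j613 Ω
|Z| = √(2570² + 613²) = 2640 Ω
∠Z = arctan(613/2570) = 13.4°

13.4°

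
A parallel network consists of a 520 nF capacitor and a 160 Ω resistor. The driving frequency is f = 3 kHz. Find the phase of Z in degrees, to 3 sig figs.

-57.5°

ω = 2πf = 18850 rad/s
X_C = 1/(ωC) = 102 Ω
Parallel: admittances add. Y = 1/R + jωC
Y = (0.00625 + j0.00980) S
|Y| = 0.0116 S → |Z| = 1/|Y| = 86.0 Ω, ∠Z = −∠Y = -57.5°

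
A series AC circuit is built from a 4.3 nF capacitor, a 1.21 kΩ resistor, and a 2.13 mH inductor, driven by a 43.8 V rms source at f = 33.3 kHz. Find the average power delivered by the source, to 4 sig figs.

1.217 W

ω = 2πf = 209200 rad/s
X_L = ωL = 445.7 Ω
X_C = 1/(ωC) = 1111 Ω
Net reactance X = X_L − X_C = -665.8 Ω
Z = 1210 − j665.8 Ω
|Z| = √(1210² + 665.8²) = 1381 Ω
∠Z = arctan(-665.8/1210) = -28.82°
I = V/|Z| = 31.71 mA
P = VI cos φ = 43.8 × 0.03171 × cos(-28.82°) = 1.217 W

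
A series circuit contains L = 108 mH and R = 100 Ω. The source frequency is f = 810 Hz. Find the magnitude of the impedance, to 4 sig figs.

558.7 Ω

ω = 2πf = 5089 rad/s
X_L = ωL = 549.7 Ω
Z = 100.0 + j549.7 Ω
|Z| = √(100.0² + 549.7²) = 558.7 Ω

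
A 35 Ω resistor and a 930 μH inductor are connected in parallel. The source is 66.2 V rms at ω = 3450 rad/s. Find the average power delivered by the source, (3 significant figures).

X_L = ωL = 3.21 Ω
Parallel: admittances add. Y = 1/R + 1/(jωL)
Y = (0.0286 − j0.312) S
|Y| = 0.313 S → |Z| = 1/|Y| = 3.20 Ω, ∠Z = −∠Y = 84.8°
I = V/|Z| = 20.7 A
P = VI cos φ = 66.2 × 20.7 × cos(84.8°) = 125 W

125 W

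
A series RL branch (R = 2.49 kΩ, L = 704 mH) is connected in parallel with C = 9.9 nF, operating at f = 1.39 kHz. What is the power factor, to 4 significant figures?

ω = 2πf = 8734 rad/s
X_L = ωL = 6148 Ω
X_C = 1/(ωC) = 11570 Ω
Branch 1 (R+jX_L): Z₁ = 2490 + j6148 Ω, |Z₁| = 6634 Ω
Branch 2 (−jX_C): Z₂ = −j11570 Ω
Parallel: Z = Z₁Z₂/(Z₁+Z₂), |Z| = 12870 Ω, ∠Z = 43.27°
cos φ = cos(43.27°) = 0.7282

0.7282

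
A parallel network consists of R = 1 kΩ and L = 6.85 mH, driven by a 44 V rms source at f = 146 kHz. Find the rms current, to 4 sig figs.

44.55 mA

ω = 2πf = 917300 rad/s
X_L = ωL = 6284 Ω
Parallel: admittances add. Y = 1/R + 1/(jωL)
Y = (0.001000 − j0.0001591) S
|Y| = 0.001013 S → |Z| = 1/|Y| = 987.6 Ω, ∠Z = −∠Y = 9.042°
I = V/|Z| = 44/987.6 = 44.55 mA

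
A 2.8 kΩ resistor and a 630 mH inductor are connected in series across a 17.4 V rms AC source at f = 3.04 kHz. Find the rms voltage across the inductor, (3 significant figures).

ω = 2πf = 19100 rad/s
X_L = ωL = 12000 Ω
Z = 2800 + j12000 Ω
|Z| = √(2800² + 12000²) = 12400 Ω
I = V/|Z| = 1.41 mA
V_L = I·|Z_L| = 0.00141 × 12000 = 16.9 V

16.9 V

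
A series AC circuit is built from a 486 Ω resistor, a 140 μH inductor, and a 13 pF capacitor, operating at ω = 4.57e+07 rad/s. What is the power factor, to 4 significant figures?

0.1025

X_L = ωL = 6398 Ω
X_C = 1/(ωC) = 1683 Ω
Net reactance X = X_L − X_C = 4715 Ω
Z = 486.0 + j4715 Ω
|Z| = √(486.0² + 4715²) = 4740 Ω
∠Z = arctan(4715/486.0) = 84.11°
cos φ = cos(84.11°) = 0.1025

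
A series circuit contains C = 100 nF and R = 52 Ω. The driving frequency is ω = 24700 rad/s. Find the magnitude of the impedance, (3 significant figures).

408 Ω

X_C = 1/(ωC) = 405 Ω
Z = 52.0 − j405 Ω
|Z| = √(52.0² + 405²) = 408 Ω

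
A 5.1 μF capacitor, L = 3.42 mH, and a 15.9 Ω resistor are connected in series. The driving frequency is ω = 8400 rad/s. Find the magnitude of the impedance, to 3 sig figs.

16.8 Ω

X_L = ωL = 28.7 Ω
X_C = 1/(ωC) = 23.3 Ω
Net reactance X = X_L − X_C = 5.39 Ω
Z = 15.9 + j5.39 Ω
|Z| = √(15.9² + 5.39²) = 16.8 Ω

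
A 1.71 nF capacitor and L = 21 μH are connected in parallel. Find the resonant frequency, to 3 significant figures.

ω₀ = 1/√(LC) = 1/√(2.1e-05 × 1.71e-09) = 5.277e+06 rad/s
f₀ = ω₀/(2π) = 840 kHz

840 kHz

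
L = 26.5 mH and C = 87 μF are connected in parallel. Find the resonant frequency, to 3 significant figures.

ω₀ = 1/√(LC) = 1/√(0.0265 × 8.7e-05) = 658.6 rad/s
f₀ = ω₀/(2π) = 105 Hz

105 Hz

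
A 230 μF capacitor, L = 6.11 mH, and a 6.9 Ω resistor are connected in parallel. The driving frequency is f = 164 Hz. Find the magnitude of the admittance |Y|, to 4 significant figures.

164.7 mS

ω = 2πf = 1030 rad/s
X_L = ωL = 6.296 Ω
X_C = 1/(ωC) = 4.219 Ω
Parallel: admittances add. Y = 1/R + 1/(jωL) + jωC
Y = (0.1449 + j0.07817) S
|Y| = 0.1647 S → |Z| = 1/|Y| = 6.073 Ω, ∠Z = −∠Y = -28.34°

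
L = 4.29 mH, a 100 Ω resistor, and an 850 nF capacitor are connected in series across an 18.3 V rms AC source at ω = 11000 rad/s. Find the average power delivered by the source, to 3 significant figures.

2.47 W

X_L = ωL = 47.2 Ω
X_C = 1/(ωC) = 107 Ω
Net reactance X = X_L − X_C = -59.8 Ω
Z = 100 − j59.8 Ω
|Z| = √(100² + 59.8²) = 116 Ω
∠Z = arctan(-59.8/100) = -30.9°
I = V/|Z| = 157 mA
P = VI cos φ = 18.3 × 0.157 × cos(-30.9°) = 2.47 W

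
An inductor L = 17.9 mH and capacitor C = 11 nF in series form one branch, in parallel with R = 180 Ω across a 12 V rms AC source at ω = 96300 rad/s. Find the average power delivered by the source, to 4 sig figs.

800.0 mW

X_L = ωL = 1724 Ω
X_C = 1/(ωC) = 944.0 Ω
Branch 1: Z₁ = R = 180.0 Ω
Branch 2 (series LC): Z₂ = j(X_L − X_C) = j779.8 Ω
Parallel: Z = Z₁Z₂/(Z₁+Z₂), |Z| = 175.4 Ω, ∠Z = 13.00°
I = V/|Z| = 68.42 mA
P = VI cos φ = 12 × 0.06842 × cos(13.00°) = 800.0 mW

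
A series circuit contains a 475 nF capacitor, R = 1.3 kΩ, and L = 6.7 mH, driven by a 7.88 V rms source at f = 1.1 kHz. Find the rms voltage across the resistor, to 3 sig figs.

ω = 2πf = 6912 rad/s
X_L = ωL = 46.3 Ω
X_C = 1/(ωC) = 305 Ω
Net reactance X = X_L − X_C = -258 Ω
Z = 1300 − j258 Ω
|Z| = √(1300² + 258²) = 1330 Ω
I = V/|Z| = 5.95 mA
V_R = I·|Z_R| = 0.00595 × 1300 = 7.73 V

7.73 V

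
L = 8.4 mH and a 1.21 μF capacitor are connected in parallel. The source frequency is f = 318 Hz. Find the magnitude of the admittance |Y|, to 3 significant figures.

57.2 mS

ω = 2πf = 1998 rad/s
X_L = ωL = 16.8 Ω
X_C = 1/(ωC) = 414 Ω
Parallel: admittances add. Y = 1/(jωL) + jωC
Y = (0 − j0.0572) S
|Y| = 0.0572 S → |Z| = 1/|Y| = 17.5 Ω, ∠Z = −∠Y = 90.0°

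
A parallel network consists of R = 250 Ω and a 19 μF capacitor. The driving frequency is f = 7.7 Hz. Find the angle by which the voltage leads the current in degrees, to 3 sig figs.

ω = 2πf = 48.38 rad/s
X_C = 1/(ωC) = 1090 Ω
Parallel: admittances add. Y = 1/R + jωC
Y = (0.00400 + j0.000919) S
|Y| = 0.00410 S → |Z| = 1/|Y| = 244 Ω, ∠Z = −∠Y = -12.9°

-12.9°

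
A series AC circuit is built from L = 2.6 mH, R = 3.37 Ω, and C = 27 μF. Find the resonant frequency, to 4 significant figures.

ω₀ = 1/√(LC) = 1/√(0.0026 × 2.7e-05) = 3774 rad/s
f₀ = ω₀/(2π) = 600.7 Hz

600.7 Hz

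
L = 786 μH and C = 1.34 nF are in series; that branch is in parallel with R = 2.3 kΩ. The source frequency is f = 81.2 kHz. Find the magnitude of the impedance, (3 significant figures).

ω = 2πf = 510200 rad/s
X_L = ωL = 401 Ω
X_C = 1/(ωC) = 1460 Ω
Branch 1: Z₁ = R = 2300 Ω
Branch 2 (series LC): Z₂ = j(X_L − X_C) = −j1060 Ω
Parallel: Z = Z₁Z₂/(Z₁+Z₂), |Z| = 964 Ω, ∠Z = -65.2°

964 Ω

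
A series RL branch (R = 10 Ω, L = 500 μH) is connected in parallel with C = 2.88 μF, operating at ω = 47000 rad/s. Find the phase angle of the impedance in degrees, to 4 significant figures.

X_L = ωL = 23.50 Ω
X_C = 1/(ωC) = 7.388 Ω
Branch 1 (R+jX_L): Z₁ = 10.00 + j23.50 Ω, |Z₁| = 25.54 Ω
Branch 2 (−jX_C): Z₂ = −j7.388 Ω
Parallel: Z = Z₁Z₂/(Z₁+Z₂), |Z| = 9.950 Ω, ∠Z = -81.23°

-81.23°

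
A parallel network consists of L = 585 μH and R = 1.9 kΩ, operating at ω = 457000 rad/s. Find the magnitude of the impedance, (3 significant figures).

265 Ω

X_L = ωL = 267 Ω
Parallel: admittances add. Y = 1/R + 1/(jωL)
Y = (0.000526 − j0.00374) S
|Y| = 0.00378 S → |Z| = 1/|Y| = 265 Ω, ∠Z = −∠Y = 82.0°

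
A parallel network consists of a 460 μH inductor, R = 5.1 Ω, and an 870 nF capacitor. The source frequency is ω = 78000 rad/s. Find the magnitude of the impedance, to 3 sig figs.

X_L = ωL = 35.9 Ω
X_C = 1/(ωC) = 14.7 Ω
Parallel: admittances add. Y = 1/R + 1/(jωL) + jωC
Y = (0.196 + j0.0400) S
|Y| = 0.200 S → |Z| = 1/|Y| = 5.00 Ω, ∠Z = −∠Y = -11.5°

5.00 Ω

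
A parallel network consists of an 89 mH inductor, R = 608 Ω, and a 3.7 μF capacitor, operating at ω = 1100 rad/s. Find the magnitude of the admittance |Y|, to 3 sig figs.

6.36 mS

X_L = ωL = 97.9 Ω
X_C = 1/(ωC) = 246 Ω
Parallel: admittances add. Y = 1/R + 1/(jωL) + jωC
Y = (0.00164 − j0.00614) S
|Y| = 0.00636 S → |Z| = 1/|Y| = 157 Ω, ∠Z = −∠Y = 75.0°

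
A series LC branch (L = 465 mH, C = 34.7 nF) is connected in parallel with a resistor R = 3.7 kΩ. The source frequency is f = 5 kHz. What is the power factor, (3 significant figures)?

ω = 2πf = 31420 rad/s
X_L = ωL = 14600 Ω
X_C = 1/(ωC) = 917 Ω
Branch 1: Z₁ = R = 3700 Ω
Branch 2 (series LC): Z₂ = j(X_L − X_C) = j13700 Ω
Parallel: Z = Z₁Z₂/(Z₁+Z₂), |Z| = 3570 Ω, ∠Z = 15.1°
cos φ = cos(15.1°) = 0.965

0.965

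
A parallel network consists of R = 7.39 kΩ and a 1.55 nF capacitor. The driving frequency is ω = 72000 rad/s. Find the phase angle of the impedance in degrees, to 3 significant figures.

X_C = 1/(ωC) = 8960 Ω
Parallel: admittances add. Y = 1/R + jωC
Y = (0.000135 + j0.000112) S
|Y| = 0.000175 S → |Z| = 1/|Y| = 5700 Ω, ∠Z = −∠Y = -39.5°

-39.5°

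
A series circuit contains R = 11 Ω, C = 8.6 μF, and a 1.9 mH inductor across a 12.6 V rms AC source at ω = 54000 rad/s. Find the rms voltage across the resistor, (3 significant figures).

X_L = ωL = 103 Ω
X_C = 1/(ωC) = 2.15 Ω
Net reactance X = X_L − X_C = 100 Ω
Z = 11.0 + j100 Ω
|Z| = √(11.0² + 100²) = 101 Ω
I = V/|Z| = 125 mA
V_R = I·|Z_R| = 0.125 × 11.0 = 1.37 V

1.37 V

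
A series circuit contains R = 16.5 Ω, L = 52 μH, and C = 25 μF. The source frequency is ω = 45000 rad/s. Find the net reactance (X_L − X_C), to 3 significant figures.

1.45 Ω

X_L = ωL = 2.34 Ω
X_C = 1/(ωC) = 0.889 Ω
X = 2.34 − 0.889 = 1.45 Ω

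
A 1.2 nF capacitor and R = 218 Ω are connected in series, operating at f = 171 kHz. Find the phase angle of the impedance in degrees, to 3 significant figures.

ω = 2πf = 1.074e+06 rad/s
X_C = 1/(ωC) = 776 Ω
Z = 218 − j776 Ω
|Z| = √(218² + 776²) = 806 Ω
∠Z = arctan(-776/218) = -74.3°

-74.3°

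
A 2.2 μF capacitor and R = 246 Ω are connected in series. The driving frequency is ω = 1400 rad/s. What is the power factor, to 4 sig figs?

0.6039

X_C = 1/(ωC) = 324.7 Ω
Z = 246.0 − j324.7 Ω
|Z| = √(246.0² + 324.7²) = 407.3 Ω
∠Z = arctan(-324.7/246.0) = -52.85°
cos φ = cos(-52.85°) = 0.6039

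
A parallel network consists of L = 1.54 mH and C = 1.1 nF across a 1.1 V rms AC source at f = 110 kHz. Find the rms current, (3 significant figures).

ω = 2πf = 691200 rad/s
X_L = ωL = 1060 Ω
X_C = 1/(ωC) = 1320 Ω
Parallel: admittances add. Y = 1/(jωL) + jωC
Y = (0 − j0.000179) S
|Y| = 0.000179 S → |Z| = 1/|Y| = 5580 Ω, ∠Z = −∠Y = 90.0°
I = V/|Z| = 1.1/5580 = 197 μA

197 μA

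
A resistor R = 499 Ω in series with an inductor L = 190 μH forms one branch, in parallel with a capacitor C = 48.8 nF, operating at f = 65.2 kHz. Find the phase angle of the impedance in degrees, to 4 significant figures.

-84.32°

ω = 2πf = 409700 rad/s
X_L = ωL = 77.84 Ω
X_C = 1/(ωC) = 50.02 Ω
Branch 1 (R+jX_L): Z₁ = 499.0 + j77.84 Ω, |Z₁| = 505.0 Ω
Branch 2 (−jX_C): Z₂ = −j50.02 Ω
Parallel: Z = Z₁Z₂/(Z₁+Z₂), |Z| = 50.55 Ω, ∠Z = -84.32°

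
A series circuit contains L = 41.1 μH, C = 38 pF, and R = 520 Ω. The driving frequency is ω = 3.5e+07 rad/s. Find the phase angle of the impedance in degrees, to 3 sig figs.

52.9°

X_L = ωL = 1440 Ω
X_C = 1/(ωC) = 752 Ω
Net reactance X = X_L − X_C = 687 Ω
Z = 520 + j687 Ω
|Z| = √(520² + 687²) = 861 Ω
∠Z = arctan(687/520) = 52.9°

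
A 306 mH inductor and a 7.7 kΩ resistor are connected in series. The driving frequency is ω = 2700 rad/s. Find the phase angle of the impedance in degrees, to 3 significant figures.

6.12°

X_L = ωL = 826 Ω
Z = 7700 + j826 Ω
|Z| = √(7700² + 826²) = 7740 Ω
∠Z = arctan(826/7700) = 6.12°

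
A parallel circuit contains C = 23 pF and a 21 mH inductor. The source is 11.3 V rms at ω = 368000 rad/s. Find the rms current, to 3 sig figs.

1.37 mA

X_L = ωL = 7730 Ω
X_C = 1/(ωC) = 118000 Ω
Parallel: admittances add. Y = 1/(jωL) + jωC
Y = (0 − j0.000121) S
|Y| = 0.000121 S → |Z| = 1/|Y| = 8270 Ω, ∠Z = −∠Y = 90.0°
I = V/|Z| = 11.3/8270 = 1.37 mA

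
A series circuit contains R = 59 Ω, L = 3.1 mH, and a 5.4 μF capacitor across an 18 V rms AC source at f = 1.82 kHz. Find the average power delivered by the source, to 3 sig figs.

ω = 2πf = 11440 rad/s
X_L = ωL = 35.4 Ω
X_C = 1/(ωC) = 16.2 Ω
Net reactance X = X_L − X_C = 19.3 Ω
Z = 59.0 + j19.3 Ω
|Z| = √(59.0² + 19.3²) = 62.1 Ω
∠Z = arctan(19.3/59.0) = 18.1°
I = V/|Z| = 290 mA
P = VI cos φ = 18 × 0.290 × cos(18.1°) = 4.96 W

4.96 W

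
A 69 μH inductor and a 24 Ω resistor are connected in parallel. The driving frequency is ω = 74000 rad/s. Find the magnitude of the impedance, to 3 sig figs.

X_L = ωL = 5.11 Ω
Parallel: admittances add. Y = 1/R + 1/(jωL)
Y = (0.0417 − j0.196) S
|Y| = 0.200 S → |Z| = 1/|Y| = 4.99 Ω, ∠Z = −∠Y = 78.0°

4.99 Ω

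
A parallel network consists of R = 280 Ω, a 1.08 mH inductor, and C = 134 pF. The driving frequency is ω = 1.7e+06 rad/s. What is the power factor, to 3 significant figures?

X_L = ωL = 1840 Ω
X_C = 1/(ωC) = 4390 Ω
Parallel: admittances add. Y = 1/R + 1/(jωL) + jωC
Y = (0.00357 − j0.000317) S
|Y| = 0.00359 S → |Z| = 1/|Y| = 279 Ω, ∠Z = −∠Y = 5.07°
cos φ = cos(5.07°) = 0.996

0.996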